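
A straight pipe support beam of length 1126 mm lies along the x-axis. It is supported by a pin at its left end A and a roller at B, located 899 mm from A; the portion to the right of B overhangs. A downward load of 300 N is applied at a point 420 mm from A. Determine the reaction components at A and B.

A_x = 0, A_y = 159.8 N, B_y = 140.2 N

Moments about A: B_y·899 − 300·420 = 0 → B_y = 126000/899 = 140.156 ≈ 140.2 N.
ΣF_y = 0: A_y + 140.156 − 300 = 0 → A_y = 159.8 N.
ΣF_x = 0: no horizontal applied forces, so A_x = 0.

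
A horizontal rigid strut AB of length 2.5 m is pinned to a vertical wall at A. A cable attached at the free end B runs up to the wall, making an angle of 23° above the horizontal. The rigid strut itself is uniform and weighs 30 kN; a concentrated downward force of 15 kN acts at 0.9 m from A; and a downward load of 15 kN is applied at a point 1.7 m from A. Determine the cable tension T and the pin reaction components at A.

T = 78.31 kN, A_x = 72.09 kN, A_y = 29.40 kN

ΣM about A: T·sin23°·2.5 − 30·1.25 − 15·0.9 − 15·1.7 = 0 → T = 76.5/(2.5·0.390731) = 78.3147 ≈ 78.31 kN.
ΣF_x = 0: A_x − T·cos23° = 0 → A_x = 78.3147 × 0.920505 = 72.09 kN.
ΣF_y = 0: A_y + T·sin23° − 30 − 15 − 15 = 0 → A_y = 60 − 78.3147 × 0.390731 = 29.40 kN.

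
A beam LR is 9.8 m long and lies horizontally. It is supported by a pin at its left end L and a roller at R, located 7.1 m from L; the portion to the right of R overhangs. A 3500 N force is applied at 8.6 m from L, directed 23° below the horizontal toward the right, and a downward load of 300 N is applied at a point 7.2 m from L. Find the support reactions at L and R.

L_x = -3222 N, L_y = -293.1 N, R_y = 1961 N

ΣM about L: R_y·7.1 − 3500·sin23°·8.6 − 300·7.2 = 0 → R_y = 13921/7.1 = 1960.7 ≈ 1961 N.
ΣF_y = 0: L_y + 1960.7 − 3500·sin23° − 300 = 0 → L_y = -293.1 N.
ΣF_x = 0: L_x + 3500·cos23° = 0 → L_x = -3222 N.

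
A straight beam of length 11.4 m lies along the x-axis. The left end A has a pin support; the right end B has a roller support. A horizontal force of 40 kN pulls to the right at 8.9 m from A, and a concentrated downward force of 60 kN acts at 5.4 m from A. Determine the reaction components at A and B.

Moments about A: B_y·11.4 − 60·5.4 = 0 → B_y = 324/11.4 = 28.4211 ≈ 28.42 kN.
ΣF_y = 0: A_y + 28.4211 − 60 = 0 → A_y = 31.58 kN.
ΣF_x = 0: A_x + 40 = 0 → A_x = -40.00 kN.

A_x = -40.00 kN, A_y = 31.58 kN, B_y = 28.42 kN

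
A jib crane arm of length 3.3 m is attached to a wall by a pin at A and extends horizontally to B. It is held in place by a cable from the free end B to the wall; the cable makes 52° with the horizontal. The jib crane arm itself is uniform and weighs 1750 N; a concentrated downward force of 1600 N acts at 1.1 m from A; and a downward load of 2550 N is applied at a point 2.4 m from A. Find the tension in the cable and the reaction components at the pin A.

ΣM about A: T·sin52°·3.3 − 1750·1.65 − 1600·1.1 − 2550·2.4 = 0 → T = 10767.5/(3.3·0.788011) = 4140.65 ≈ 4141 N.
ΣF_x = 0: A_x − T·cos52° = 0 → A_x = 4140.65 × 0.615661 = 2549 N.
ΣF_y = 0: A_y + T·sin52° − 1750 − 1600 − 2550 = 0 → A_y = 5900 − 4140.65 × 0.788011 = 2637 N.

T = 4141 N, A_x = 2549 N, A_y = 2637 N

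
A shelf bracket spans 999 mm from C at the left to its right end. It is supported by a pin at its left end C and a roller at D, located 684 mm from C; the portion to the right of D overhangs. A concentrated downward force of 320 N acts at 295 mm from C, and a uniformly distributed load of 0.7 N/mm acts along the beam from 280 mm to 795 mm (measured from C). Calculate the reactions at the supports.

C_x = 0, C_y = 259.2 N, D_y = 421.3 N

Resultant of the distributed load: 0.7 × 515 = 360.5 N at 537.5 mm from C.
Moments about C: D_y·684 − 320·295 − (0.7·515)·537.5 = 0 → D_y = 288168.75/684 = 421.299 ≈ 421.3 N.
ΣF_y = 0: C_y + 421.299 − 320 − 0.7·515 = 0 → C_y = 259.2 N.
ΣF_x = 0: no horizontal applied forces, so C_x = 0.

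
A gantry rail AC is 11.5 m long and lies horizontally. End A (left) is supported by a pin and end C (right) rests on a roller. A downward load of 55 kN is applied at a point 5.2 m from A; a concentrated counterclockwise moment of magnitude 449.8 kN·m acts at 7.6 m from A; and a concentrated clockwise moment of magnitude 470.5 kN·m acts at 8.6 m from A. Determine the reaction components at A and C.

A_x = 0, A_y = 28.33 kN, C_y = 26.67 kN

ΣM about A: C_y·11.5 − 55·5.2 + 449.8 − 470.5 = 0 → C_y = 306.7/11.5 = 26.6696 ≈ 26.67 kN.
ΣF_y = 0: A_y + 26.6696 − 55 = 0 → A_y = 28.33 kN.
ΣF_x = 0: no horizontal applied forces, so A_x = 0.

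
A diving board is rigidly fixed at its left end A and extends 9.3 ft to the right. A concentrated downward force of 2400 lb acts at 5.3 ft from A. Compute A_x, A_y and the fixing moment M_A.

ΣF_x = 0: A_x = 0.
ΣF_y = 0: A_y − 2400 = 0 → A_y = 2400 lb.
ΣM about A: M_A − 2400·5.3 = 0 → M_A = 12720 lb·ft.

A_x = 0, A_y = 2400 lb, M_A = 12720 lb·ft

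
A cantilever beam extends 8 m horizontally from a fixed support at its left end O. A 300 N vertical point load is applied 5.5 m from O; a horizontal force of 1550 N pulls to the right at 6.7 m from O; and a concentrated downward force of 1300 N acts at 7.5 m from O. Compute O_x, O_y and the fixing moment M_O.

O_x = -1550 N, O_y = 1600 N, M_O = 11400 N·m

ΣF_x = 0: O_x + 1550 = 0 → O_x = -1550 N.
ΣF_y = 0: O_y − 300 − 1300 = 0 → O_y = 1600 N.
ΣM about O: M_O − 300·5.5 − 1300·7.5 = 0 → M_O = 11400 N·m.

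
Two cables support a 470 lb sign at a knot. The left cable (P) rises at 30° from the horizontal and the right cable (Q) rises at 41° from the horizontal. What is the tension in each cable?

ΣF_x = 0: −T_P·cos30° + T_Q·cos41° = 0 → T_Q = 1.14749·T_P.
ΣF_y = 0: T_P·sin30° + T_Q·sin41° = 470.
Substitute: T_P·(0.5 + 1.14749·0.656059) = 470 → T_P = 375.153 ≈ 375.2 lb.
Then T_Q = 1.14749 × 375.153 = 430.5 lb.

T_P = 375.2 lb, T_Q = 430.5 lb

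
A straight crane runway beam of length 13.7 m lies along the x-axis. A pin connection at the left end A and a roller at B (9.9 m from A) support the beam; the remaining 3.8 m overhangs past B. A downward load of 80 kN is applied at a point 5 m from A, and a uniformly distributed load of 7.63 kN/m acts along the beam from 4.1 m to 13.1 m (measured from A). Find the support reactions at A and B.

Resultant of the distributed load: 7.63 × 9 = 68.67 kN at 8.6 m from A.
ΣM about A: B_y·9.9 − 80·5 − (7.63·9)·8.6 = 0 → B_y = 990.562/9.9 = 100.057 ≈ 100.1 kN.
ΣF_y = 0: A_y + 100.057 − 80 − 7.63·9 = 0 → A_y = 48.61 kN.
ΣF_x = 0: no horizontal applied forces, so A_x = 0.

A_x = 0, A_y = 48.61 kN, B_y = 100.1 kN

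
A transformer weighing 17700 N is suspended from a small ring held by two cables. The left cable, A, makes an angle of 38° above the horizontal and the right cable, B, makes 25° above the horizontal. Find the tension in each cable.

ΣF_x = 0: −T_A·cos38° + T_B·cos25° = 0 → T_B = 0.869474·T_A.
ΣF_y = 0: T_A·sin38° + T_B·sin25° = 17700.
Substitute: T_A·(0.615661 + 0.869474·0.422618) = 17700 → T_A = 18004 ≈ 18000 N.
Then T_B = 0.869474 × 18004 = 15650 N.

T_A = 18000 N, T_B = 15650 N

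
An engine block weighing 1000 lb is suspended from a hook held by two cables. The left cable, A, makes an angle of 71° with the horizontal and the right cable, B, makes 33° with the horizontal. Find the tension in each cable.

T_A = 864.3 lb, T_B = 335.5 lb

ΣF_x = 0: −T_A·cos71° + T_B·cos33° = 0 → T_B = 0.388196·T_A.
ΣF_y = 0: T_A·sin71° + T_B·sin33° = 1000.
Substitute: T_A·(0.945519 + 0.388196·0.544639) = 1000 → T_A = 864.345 ≈ 864.3 lb.
Then T_B = 0.388196 × 864.345 = 335.5 lb.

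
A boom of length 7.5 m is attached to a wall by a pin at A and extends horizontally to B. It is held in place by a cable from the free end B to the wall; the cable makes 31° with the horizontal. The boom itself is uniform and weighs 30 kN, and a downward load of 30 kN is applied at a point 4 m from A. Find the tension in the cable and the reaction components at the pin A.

ΣM about A: T·sin31°·7.5 − 30·3.75 − 30·4 = 0 → T = 232.5/(7.5·0.515038) = 60.1897 ≈ 60.19 kN.
ΣF_x = 0: A_x − T·cos31° = 0 → A_x = 60.1897 × 0.857167 = 51.59 kN.
ΣF_y = 0: A_y + T·sin31° − 30 − 30 = 0 → A_y = 60 − 60.1897 × 0.515038 = 29.00 kN.

T = 60.19 kN, A_x = 51.59 kN, A_y = 29.00 kN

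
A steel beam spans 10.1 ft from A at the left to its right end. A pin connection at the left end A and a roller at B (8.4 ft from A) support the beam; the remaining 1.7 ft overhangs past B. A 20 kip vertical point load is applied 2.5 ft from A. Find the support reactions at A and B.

A_x = 0, A_y = 14.05 kip, B_y = 5.952 kip

Taking moments about A: B_y·8.4 − 20·2.5 = 0 → B_y = 50/8.4 = 5.95238 ≈ 5.952 kip.
ΣF_y = 0: A_y + 5.95238 − 20 = 0 → A_y = 14.05 kip.
ΣF_x = 0: no horizontal applied forces, so A_x = 0.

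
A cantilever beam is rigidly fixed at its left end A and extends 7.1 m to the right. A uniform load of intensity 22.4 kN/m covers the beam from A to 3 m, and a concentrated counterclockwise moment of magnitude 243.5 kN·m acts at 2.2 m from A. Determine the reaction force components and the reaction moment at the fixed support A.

Resultant of the distributed load: 22.4 × 3 = 67.2 kN at 1.5 m from A.
ΣF_x = 0: A_x = 0.
ΣF_y = 0: A_y − 22.4·3 = 0 → A_y = 67.20 kN.
ΣM about A: M_A − (22.4·3)·1.5 + 243.5 = 0 → M_A = -142.7 kN·m.

A_x = 0, A_y = 67.20 kN, M_A = -142.7 kN·m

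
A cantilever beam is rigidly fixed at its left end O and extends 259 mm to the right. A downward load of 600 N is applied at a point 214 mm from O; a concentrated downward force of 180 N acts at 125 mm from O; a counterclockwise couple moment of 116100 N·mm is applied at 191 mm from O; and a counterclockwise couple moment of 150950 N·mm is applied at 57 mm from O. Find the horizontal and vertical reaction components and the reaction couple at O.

ΣF_x = 0: O_x = 0.
ΣF_y = 0: O_y − 600 − 180 = 0 → O_y = 780.0 N.
ΣM about O: M_O − 600·214 − 180·125 + 116100 + 150950 = 0 → M_O = -116200 N·mm.

O_x = 0, O_y = 780.0 N, M_O = -116200 N·mm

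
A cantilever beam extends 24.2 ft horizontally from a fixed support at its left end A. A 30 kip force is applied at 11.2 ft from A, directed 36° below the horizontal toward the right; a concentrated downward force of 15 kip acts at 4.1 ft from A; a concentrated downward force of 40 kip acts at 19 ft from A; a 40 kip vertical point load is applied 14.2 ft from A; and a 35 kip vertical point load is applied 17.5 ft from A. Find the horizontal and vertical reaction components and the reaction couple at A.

A_x = -24.27 kip, A_y = 147.6 kip, M_A = 2199 kip·ft

ΣF_x = 0: A_x + 30·cos36° = 0 → A_x = -24.27 kip.
ΣF_y = 0: A_y − 30·sin36° − 15 − 40 − 40 − 35 = 0 → A_y = 147.6 kip.
ΣM about A: M_A − 30·sin36°·11.2 − 15·4.1 − 40·19 − 40·14.2 − 35·17.5 = 0 → M_A = 2199 kip·ft.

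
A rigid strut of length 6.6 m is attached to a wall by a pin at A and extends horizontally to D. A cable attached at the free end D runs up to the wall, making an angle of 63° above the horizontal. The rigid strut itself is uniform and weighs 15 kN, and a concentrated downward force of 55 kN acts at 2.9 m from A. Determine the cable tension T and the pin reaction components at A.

ΣM about A: T·sin63°·6.6 − 15·3.3 − 55·2.9 = 0 → T = 209/(6.6·0.891007) = 35.5403 ≈ 35.54 kN.
ΣF_x = 0: A_x − T·cos63° = 0 → A_x = 35.5403 × 0.45399 = 16.13 kN.
ΣF_y = 0: A_y + T·sin63° − 15 − 55 = 0 → A_y = 70 − 35.5403 × 0.891007 = 38.33 kN.

T = 35.54 kN, A_x = 16.13 kN, A_y = 38.33 kN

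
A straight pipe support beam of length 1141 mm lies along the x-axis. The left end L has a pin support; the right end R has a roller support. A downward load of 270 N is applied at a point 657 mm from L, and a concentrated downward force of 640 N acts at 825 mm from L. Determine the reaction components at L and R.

L_x = 0, L_y = 291.8 N, R_y = 618.2 N

Moments about L: R_y·1141 − 270·657 − 640·825 = 0 → R_y = 705390/1141 = 618.221 ≈ 618.2 N.
ΣF_y = 0: L_y + 618.221 − 270 − 640 = 0 → L_y = 291.8 N.
ΣF_x = 0: no horizontal applied forces, so L_x = 0.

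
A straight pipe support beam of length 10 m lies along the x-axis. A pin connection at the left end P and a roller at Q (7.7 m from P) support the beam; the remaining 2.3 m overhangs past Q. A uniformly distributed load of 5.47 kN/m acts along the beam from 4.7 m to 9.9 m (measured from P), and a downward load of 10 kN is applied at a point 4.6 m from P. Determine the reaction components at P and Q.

Resultant of the distributed load: 5.47 × 5.2 = 28.444 kN at 7.3 m from P.
Taking moments about P: Q_y·7.7 − (5.47·5.2)·7.3 − 10·4.6 = 0 → Q_y = 253.6412/7.7 = 32.9404 ≈ 32.94 kN.
ΣF_y = 0: P_y + 32.9404 − 5.47·5.2 − 10 = 0 → P_y = 5.504 kN.
ΣF_x = 0: no horizontal applied forces, so P_x = 0.

P_x = 0, P_y = 5.504 kN, Q_y = 32.94 kN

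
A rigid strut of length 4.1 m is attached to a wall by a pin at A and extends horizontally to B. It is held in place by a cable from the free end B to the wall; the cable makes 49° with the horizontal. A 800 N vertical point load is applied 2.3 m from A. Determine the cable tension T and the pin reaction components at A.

T = 594.6 N, A_x = 390.1 N, A_y = 351.2 N

ΣM about A: T·sin49°·4.1 − 800·2.3 = 0 → T = 1840/(4.1·0.75471) = 594.64 ≈ 594.6 N.
ΣF_x = 0: A_x − T·cos49° = 0 → A_x = 594.64 × 0.656059 = 390.1 N.
ΣF_y = 0: A_y + T·sin49° − 800 = 0 → A_y = 800 − 594.64 × 0.75471 = 351.2 N.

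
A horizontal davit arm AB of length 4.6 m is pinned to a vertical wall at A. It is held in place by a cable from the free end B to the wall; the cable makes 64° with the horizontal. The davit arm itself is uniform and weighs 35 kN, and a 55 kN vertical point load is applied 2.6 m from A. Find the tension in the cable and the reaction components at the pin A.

T = 54.06 kN, A_x = 23.70 kN, A_y = 41.41 kN

ΣM about A: T·sin64°·4.6 − 35·2.3 − 55·2.6 = 0 → T = 223.5/(4.6·0.898794) = 54.0579 ≈ 54.06 kN.
ΣF_x = 0: A_x − T·cos64° = 0 → A_x = 54.0579 × 0.438371 = 23.70 kN.
ΣF_y = 0: A_y + T·sin64° − 35 − 55 = 0 → A_y = 90 − 54.0579 × 0.898794 = 41.41 kN.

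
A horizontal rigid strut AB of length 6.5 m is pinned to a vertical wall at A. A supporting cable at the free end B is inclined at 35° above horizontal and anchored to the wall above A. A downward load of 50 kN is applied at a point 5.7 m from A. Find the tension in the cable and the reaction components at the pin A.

ΣM about A: T·sin35°·6.5 − 50·5.7 = 0 → T = 285/(6.5·0.573576) = 76.4435 ≈ 76.44 kN.
ΣF_x = 0: A_x − T·cos35° = 0 → A_x = 76.4435 × 0.819152 = 62.62 kN.
ΣF_y = 0: A_y + T·sin35° − 50 = 0 → A_y = 50 − 76.4435 × 0.573576 = 6.154 kN.

T = 76.44 kN, A_x = 62.62 kN, A_y = 6.154 kN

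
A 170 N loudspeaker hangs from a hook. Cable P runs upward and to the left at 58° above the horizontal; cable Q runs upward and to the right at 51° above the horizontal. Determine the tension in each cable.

T_P = 113.1 N, T_Q = 95.28 N

ΣF_x = 0: −T_P·cos58° + T_Q·cos51° = 0 → T_Q = 0.84205·T_P.
ΣF_y = 0: T_P·sin58° + T_Q·sin51° = 170.
Substitute: T_P·(0.848048 + 0.84205·0.777146) = 170 → T_P = 113.149 ≈ 113.1 N.
Then T_Q = 0.84205 × 113.149 = 95.28 N.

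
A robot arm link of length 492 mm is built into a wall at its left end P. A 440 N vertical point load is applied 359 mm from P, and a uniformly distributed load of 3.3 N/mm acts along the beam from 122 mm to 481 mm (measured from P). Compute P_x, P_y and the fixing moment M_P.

P_x = 0, P_y = 1625 N, M_P = 515100 N·mm

Resultant of the distributed load: 3.3 × 359 = 1184.7 N at 301.5 mm from P.
ΣF_x = 0: P_x = 0.
ΣF_y = 0: P_y − 440 − 3.3·359 = 0 → P_y = 1625 N.
ΣM about P: M_P − 440·359 − (3.3·359)·301.5 = 0 → M_P = 515100 N·mm.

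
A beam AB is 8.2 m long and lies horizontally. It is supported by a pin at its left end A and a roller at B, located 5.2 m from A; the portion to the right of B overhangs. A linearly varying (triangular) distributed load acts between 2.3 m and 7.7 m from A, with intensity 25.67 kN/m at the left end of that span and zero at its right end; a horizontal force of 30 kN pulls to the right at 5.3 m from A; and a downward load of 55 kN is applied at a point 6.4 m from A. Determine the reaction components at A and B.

A_x = -30.00 kN, A_y = 1.969 kN, B_y = 122.3 kN

Resultant of the triangular load: ½ × 25.67 × 5.4 = 69.309 kN, acting at 4.1 m from A (one-third of the span from the peak).
Moments about A: B_y·5.2 − (½·25.67·5.4)·4.1 − 55·6.4 = 0 → B_y = 636.1669/5.2 = 122.34 ≈ 122.3 kN.
ΣF_y = 0: A_y + 122.34 − ½·25.67·5.4 − 55 = 0 → A_y = 1.969 kN.
ΣF_x = 0: A_x + 30 = 0 → A_x = -30.00 kN.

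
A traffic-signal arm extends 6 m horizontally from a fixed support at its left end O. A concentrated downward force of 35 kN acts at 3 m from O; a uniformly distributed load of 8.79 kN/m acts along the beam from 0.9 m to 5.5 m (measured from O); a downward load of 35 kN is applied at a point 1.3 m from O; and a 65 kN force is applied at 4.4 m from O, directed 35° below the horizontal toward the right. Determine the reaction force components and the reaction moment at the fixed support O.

O_x = -53.24 kN, O_y = 147.7 kN, M_O = 443.9 kN·m

Resultant of the distributed load: 8.79 × 4.6 = 40.434 kN at 3.2 m from O.
ΣF_x = 0: O_x + 65·cos35° = 0 → O_x = -53.24 kN.
ΣF_y = 0: O_y − 35 − 8.79·4.6 − 35 − 65·sin35° = 0 → O_y = 147.7 kN.
ΣM about O: M_O − 35·3 − (8.79·4.6)·3.2 − 35·1.3 − 65·sin35°·4.4 = 0 → M_O = 443.9 kN·m.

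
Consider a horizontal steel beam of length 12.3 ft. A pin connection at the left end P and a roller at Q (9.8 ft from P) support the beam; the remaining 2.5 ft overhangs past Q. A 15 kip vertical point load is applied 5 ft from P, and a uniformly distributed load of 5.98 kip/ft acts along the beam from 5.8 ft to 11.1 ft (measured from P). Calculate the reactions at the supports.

P_x = 0, P_y = 11.71 kip, Q_y = 34.98 kip

Resultant of the distributed load: 5.98 × 5.3 = 31.694 kip at 8.45 ft from P.
Taking moments about P: Q_y·9.8 − 15·5 − (5.98·5.3)·8.45 = 0 → Q_y = 342.8143/9.8 = 34.9811 ≈ 34.98 kip.
ΣF_y = 0: P_y + 34.9811 − 15 − 5.98·5.3 = 0 → P_y = 11.71 kip.
ΣF_x = 0: no horizontal applied forces, so P_x = 0.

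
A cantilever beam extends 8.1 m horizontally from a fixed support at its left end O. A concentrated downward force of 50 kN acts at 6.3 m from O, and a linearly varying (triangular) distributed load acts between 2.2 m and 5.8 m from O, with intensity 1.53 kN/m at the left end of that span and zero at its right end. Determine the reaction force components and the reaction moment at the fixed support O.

Resultant of the triangular load: ½ × 1.53 × 3.6 = 2.754 kN, acting at 3.4 m from O (one-third of the span from the peak).
ΣF_x = 0: O_x = 0.
ΣF_y = 0: O_y − 50 − ½·1.53·3.6 = 0 → O_y = 52.75 kN.
ΣM about O: M_O − 50·6.3 − (½·1.53·3.6)·3.4 = 0 → M_O = 324.4 kN·m.

O_x = 0, O_y = 52.75 kN, M_O = 324.4 kN·m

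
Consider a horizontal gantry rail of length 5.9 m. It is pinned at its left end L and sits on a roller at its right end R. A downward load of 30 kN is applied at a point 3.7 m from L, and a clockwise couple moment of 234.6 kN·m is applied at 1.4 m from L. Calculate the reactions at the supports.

L_x = 0, L_y = -28.58 kN, R_y = 58.58 kN

Moments about L: R_y·5.9 − 30·3.7 − 234.6 = 0 → R_y = 345.6/5.9 = 58.5763 ≈ 58.58 kN.
ΣF_y = 0: L_y + 58.5763 − 30 = 0 → L_y = -28.58 kN.
ΣF_x = 0: no horizontal applied forces, so L_x = 0.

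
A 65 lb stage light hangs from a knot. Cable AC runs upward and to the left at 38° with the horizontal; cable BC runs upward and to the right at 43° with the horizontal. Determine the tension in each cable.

ΣF_x = 0: −T_AC·cos38° + T_BC·cos43° = 0 → T_BC = 1.07747·T_AC.
ΣF_y = 0: T_AC·sin38° + T_BC·sin43° = 65.
Substitute: T_AC·(0.615661 + 1.07747·0.681998) = 65 → T_AC = 48.1306 ≈ 48.13 lb.
Then T_BC = 1.07747 × 48.1306 = 51.86 lb.

T_AC = 48.13 lb, T_BC = 51.86 lb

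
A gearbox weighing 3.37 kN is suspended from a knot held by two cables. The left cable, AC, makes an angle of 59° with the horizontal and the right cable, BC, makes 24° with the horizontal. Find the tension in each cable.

T_AC = 3.102 kN, T_BC = 1.749 kN

ΣF_x = 0: −T_AC·cos59° + T_BC·cos24° = 0 → T_BC = 0.563779·T_AC.
ΣF_y = 0: T_AC·sin59° + T_BC·sin24° = 3.37.
Substitute: T_AC·(0.857167 + 0.563779·0.406737) = 3.37 → T_AC = 3.10177 ≈ 3.102 kN.
Then T_BC = 0.563779 × 3.10177 = 1.749 kN.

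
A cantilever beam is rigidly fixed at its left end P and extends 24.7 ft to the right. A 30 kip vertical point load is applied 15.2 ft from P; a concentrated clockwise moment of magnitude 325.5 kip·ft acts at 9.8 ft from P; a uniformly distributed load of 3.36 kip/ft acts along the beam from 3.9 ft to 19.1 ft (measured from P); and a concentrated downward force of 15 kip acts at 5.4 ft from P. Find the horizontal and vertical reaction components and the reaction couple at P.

P_x = 0, P_y = 96.07 kip, M_P = 1450 kip·ft

Resultant of the distributed load: 3.36 × 15.2 = 51.072 kip at 11.5 ft from P.
ΣF_x = 0: P_x = 0.
ΣF_y = 0: P_y − 30 − 3.36·15.2 − 15 = 0 → P_y = 96.07 kip.
ΣM about P: M_P − 30·15.2 − 325.5 − (3.36·15.2)·11.5 − 15·5.4 = 0 → M_P = 1450 kip·ft.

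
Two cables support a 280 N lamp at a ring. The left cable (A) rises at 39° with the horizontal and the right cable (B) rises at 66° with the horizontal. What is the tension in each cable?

ΣF_x = 0: −T_A·cos39° + T_B·cos66° = 0 → T_B = 1.91069·T_A.
ΣF_y = 0: T_A·sin39° + T_B·sin66° = 280.
Substitute: T_A·(0.62932 + 1.91069·0.913545) = 280 → T_A = 117.904 ≈ 117.9 N.
Then T_B = 1.91069 × 117.904 = 225.3 N.

T_A = 117.9 N, T_B = 225.3 N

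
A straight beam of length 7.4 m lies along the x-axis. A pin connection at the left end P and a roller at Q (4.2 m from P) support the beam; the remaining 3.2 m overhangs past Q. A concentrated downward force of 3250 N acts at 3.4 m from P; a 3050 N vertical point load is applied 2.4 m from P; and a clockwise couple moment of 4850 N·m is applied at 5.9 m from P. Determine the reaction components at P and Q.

ΣM about P: Q_y·4.2 − 3250·3.4 − 3050·2.4 − 4850 = 0 → Q_y = 23220/4.2 = 5528.57 ≈ 5529 N.
ΣF_y = 0: P_y + 5528.57 − 3250 − 3050 = 0 → P_y = 771.4 N.
ΣF_x = 0: no horizontal applied forces, so P_x = 0.

P_x = 0, P_y = 771.4 N, Q_y = 5529 N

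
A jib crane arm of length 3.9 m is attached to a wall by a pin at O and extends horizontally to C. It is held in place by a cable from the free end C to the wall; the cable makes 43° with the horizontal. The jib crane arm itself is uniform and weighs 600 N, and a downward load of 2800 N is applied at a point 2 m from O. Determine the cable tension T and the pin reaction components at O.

ΣM about O: T·sin43°·3.9 − 600·1.95 − 2800·2 = 0 → T = 6770/(3.9·0.681998) = 2545.31 ≈ 2545 N.
ΣF_x = 0: O_x − T·cos43° = 0 → O_x = 2545.31 × 0.731354 = 1862 N.
ΣF_y = 0: O_y + T·sin43° − 600 − 2800 = 0 → O_y = 3400 − 2545.31 × 0.681998 = 1664 N.

T = 2545 N, O_x = 1862 N, O_y = 1664 N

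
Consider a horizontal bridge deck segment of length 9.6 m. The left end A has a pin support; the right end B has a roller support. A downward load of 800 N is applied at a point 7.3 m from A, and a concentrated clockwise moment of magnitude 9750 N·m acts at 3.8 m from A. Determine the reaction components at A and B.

A_x = 0, A_y = -824.0 N, B_y = 1624 N

Moments about A: B_y·9.6 − 800·7.3 − 9750 = 0 → B_y = 15590/9.6 = 1623.96 ≈ 1624 N.
ΣF_y = 0: A_y + 1623.96 − 800 = 0 → A_y = -824.0 N.
ΣF_x = 0: no horizontal applied forces, so A_x = 0.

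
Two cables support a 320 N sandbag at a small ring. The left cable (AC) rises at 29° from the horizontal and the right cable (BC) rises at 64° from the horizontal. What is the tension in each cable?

T_AC = 140.5 N, T_BC = 280.3 N

ΣF_x = 0: −T_AC·cos29° + T_BC·cos64° = 0 → T_BC = 1.99516·T_AC.
ΣF_y = 0: T_AC·sin29° + T_BC·sin64° = 320.
Substitute: T_AC·(0.48481 + 1.99516·0.898794) = 320 → T_AC = 140.471 ≈ 140.5 N.
Then T_BC = 1.99516 × 140.471 = 280.3 N.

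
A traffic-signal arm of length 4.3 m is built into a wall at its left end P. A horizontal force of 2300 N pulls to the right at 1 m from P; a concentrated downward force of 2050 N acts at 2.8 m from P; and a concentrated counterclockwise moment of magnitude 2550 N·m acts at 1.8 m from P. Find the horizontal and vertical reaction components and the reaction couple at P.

P_x = -2300 N, P_y = 2050 N, M_P = 3190 N·m

ΣF_x = 0: P_x + 2300 = 0 → P_x = -2300 N.
ΣF_y = 0: P_y − 2050 = 0 → P_y = 2050 N.
ΣM about P: M_P − 2050·2.8 + 2550 = 0 → M_P = 3190 N·m.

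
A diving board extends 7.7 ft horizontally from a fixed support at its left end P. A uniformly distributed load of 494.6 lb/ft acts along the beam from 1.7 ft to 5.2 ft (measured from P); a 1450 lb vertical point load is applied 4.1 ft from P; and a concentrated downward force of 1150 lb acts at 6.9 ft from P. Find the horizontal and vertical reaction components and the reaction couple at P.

Resultant of the distributed load: 494.6 × 3.5 = 1731.1 lb at 3.45 ft from P.
ΣF_x = 0: P_x = 0.
ΣF_y = 0: P_y − 494.6·3.5 − 1450 − 1150 = 0 → P_y = 4331 lb.
ΣM about P: M_P − (494.6·3.5)·3.45 − 1450·4.1 − 1150·6.9 = 0 → M_P = 19850 lb·ft.

P_x = 0, P_y = 4331 lb, M_P = 19850 lb·ft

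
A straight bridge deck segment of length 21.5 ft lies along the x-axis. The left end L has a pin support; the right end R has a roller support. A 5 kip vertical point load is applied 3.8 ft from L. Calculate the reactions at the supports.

L_x = 0, L_y = 4.116 kip, R_y = 0.8837 kip

Taking moments about L: R_y·21.5 − 5·3.8 = 0 → R_y = 19/21.5 = 0.883721 ≈ 0.8837 kip.
ΣF_y = 0: L_y + 0.883721 − 5 = 0 → L_y = 4.116 kip.
ΣF_x = 0: no horizontal applied forces, so L_x = 0.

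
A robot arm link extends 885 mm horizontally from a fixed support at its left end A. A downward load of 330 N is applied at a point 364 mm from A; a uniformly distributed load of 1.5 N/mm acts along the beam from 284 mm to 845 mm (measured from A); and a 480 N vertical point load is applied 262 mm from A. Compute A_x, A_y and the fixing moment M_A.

A_x = 0, A_y = 1652 N, M_A = 720900 N·mm

Resultant of the distributed load: 1.5 × 561 = 841.5 N at 564.5 mm from A.
ΣF_x = 0: A_x = 0.
ΣF_y = 0: A_y − 330 − 1.5·561 − 480 = 0 → A_y = 1652 N.
ΣM about A: M_A − 330·364 − (1.5·561)·564.5 − 480·262 = 0 → M_A = 720900 N·mm.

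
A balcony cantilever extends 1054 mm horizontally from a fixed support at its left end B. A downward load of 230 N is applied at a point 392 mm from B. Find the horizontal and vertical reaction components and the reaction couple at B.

ΣF_x = 0: B_x = 0.
ΣF_y = 0: B_y − 230 = 0 → B_y = 230.0 N.
ΣM about B: M_B − 230·392 = 0 → M_B = 90160 N·mm.

B_x = 0, B_y = 230.0 N, M_B = 90160 N·mm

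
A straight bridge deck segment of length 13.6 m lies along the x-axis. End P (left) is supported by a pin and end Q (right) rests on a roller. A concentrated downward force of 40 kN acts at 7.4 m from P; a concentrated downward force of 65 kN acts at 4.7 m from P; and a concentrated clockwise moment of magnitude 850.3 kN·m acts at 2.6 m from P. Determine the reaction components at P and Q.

P_x = 0, P_y = -1.750 kN, Q_y = 106.8 kN

Taking moments about P: Q_y·13.6 − 40·7.4 − 65·4.7 − 850.3 = 0 → Q_y = 1451.8/13.6 = 106.75 ≈ 106.8 kN.
ΣF_y = 0: P_y + 106.75 − 40 − 65 = 0 → P_y = -1.750 kN.
ΣF_x = 0: no horizontal applied forces, so P_x = 0.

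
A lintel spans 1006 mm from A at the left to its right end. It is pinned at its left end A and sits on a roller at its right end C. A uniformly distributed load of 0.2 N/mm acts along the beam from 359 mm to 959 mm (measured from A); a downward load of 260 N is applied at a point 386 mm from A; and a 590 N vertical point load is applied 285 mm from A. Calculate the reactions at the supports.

A_x = 0, A_y = 624.5 N, C_y = 345.5 N

Resultant of the distributed load: 0.2 × 600 = 120 N at 659 mm from A.
Taking moments about A: C_y·1006 − (0.2·600)·659 − 260·386 − 590·285 = 0 → C_y = 347590/1006 = 345.517 ≈ 345.5 N.
ΣF_y = 0: A_y + 345.517 − 0.2·600 − 260 − 590 = 0 → A_y = 624.5 N.
ΣF_x = 0: no horizontal applied forces, so A_x = 0.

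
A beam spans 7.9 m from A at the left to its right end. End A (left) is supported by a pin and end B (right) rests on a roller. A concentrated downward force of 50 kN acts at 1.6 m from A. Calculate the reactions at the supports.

A_x = 0, A_y = 39.87 kN, B_y = 10.13 kN

Taking moments about A: B_y·7.9 − 50·1.6 = 0 → B_y = 80/7.9 = 10.1266 ≈ 10.13 kN.
ΣF_y = 0: A_y + 10.1266 − 50 = 0 → A_y = 39.87 kN.
ΣF_x = 0: no horizontal applied forces, so A_x = 0.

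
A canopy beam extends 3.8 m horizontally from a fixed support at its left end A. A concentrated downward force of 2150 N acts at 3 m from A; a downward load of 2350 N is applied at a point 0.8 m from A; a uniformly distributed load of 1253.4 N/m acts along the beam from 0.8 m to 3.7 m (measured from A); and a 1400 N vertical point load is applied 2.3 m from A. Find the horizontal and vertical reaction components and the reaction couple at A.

Resultant of the distributed load: 1253.4 × 2.9 = 3634.86 N at 2.25 m from A.
ΣF_x = 0: A_x = 0.
ΣF_y = 0: A_y − 2150 − 2350 − 1253.4·2.9 − 1400 = 0 → A_y = 9535 N.
ΣM about A: M_A − 2150·3 − 2350·0.8 − (1253.4·2.9)·2.25 − 1400·2.3 = 0 → M_A = 19730 N·m.

A_x = 0, A_y = 9535 N, M_A = 19730 N·m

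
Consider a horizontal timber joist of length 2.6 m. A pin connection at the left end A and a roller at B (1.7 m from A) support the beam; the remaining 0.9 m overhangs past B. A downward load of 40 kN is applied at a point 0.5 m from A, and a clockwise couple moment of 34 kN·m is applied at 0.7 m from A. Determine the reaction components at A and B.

Moments about A: B_y·1.7 − 40·0.5 − 34 = 0 → B_y = 54/1.7 = 31.7647 ≈ 31.76 kN.
ΣF_y = 0: A_y + 31.7647 − 40 = 0 → A_y = 8.235 kN.
ΣF_x = 0: no horizontal applied forces, so A_x = 0.

A_x = 0, A_y = 8.235 kN, B_y = 31.76 kN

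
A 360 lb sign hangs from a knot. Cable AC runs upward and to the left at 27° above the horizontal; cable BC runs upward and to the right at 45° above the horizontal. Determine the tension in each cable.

T_AC = 267.7 lb, T_BC = 337.3 lb

ΣF_x = 0: −T_AC·cos27° + T_BC·cos45° = 0 → T_BC = 1.26007·T_AC.
ΣF_y = 0: T_AC·sin27° + T_BC·sin45° = 360.
Substitute: T_AC·(0.45399 + 1.26007·0.707107) = 360 → T_AC = 267.659 ≈ 267.7 lb.
Then T_BC = 1.26007 × 267.659 = 337.3 lb.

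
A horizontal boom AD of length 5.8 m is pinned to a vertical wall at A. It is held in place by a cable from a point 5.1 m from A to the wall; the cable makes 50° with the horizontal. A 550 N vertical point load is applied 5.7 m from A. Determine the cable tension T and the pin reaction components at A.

T = 802.4 N, A_x = 515.8 N, A_y = -64.71 N

ΣM about A: T·sin50°·5.1 − 550·5.7 = 0 → T = 3135/(5.1·0.766044) = 802.442 ≈ 802.4 N.
ΣF_x = 0: A_x − T·cos50° = 0 → A_x = 802.442 × 0.642788 = 515.8 N.
ΣF_y = 0: A_y + T·sin50° − 550 = 0 → A_y = 550 − 802.442 × 0.766044 = -64.71 N.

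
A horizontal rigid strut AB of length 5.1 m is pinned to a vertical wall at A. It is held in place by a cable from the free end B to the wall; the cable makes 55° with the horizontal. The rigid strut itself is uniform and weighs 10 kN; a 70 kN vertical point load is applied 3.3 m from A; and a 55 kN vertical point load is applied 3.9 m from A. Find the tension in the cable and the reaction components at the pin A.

T = 112.7 kN, A_x = 64.67 kN, A_y = 42.65 kN

ΣM about A: T·sin55°·5.1 − 10·2.55 − 70·3.3 − 55·3.9 = 0 → T = 471/(5.1·0.819152) = 112.742 ≈ 112.7 kN.
ΣF_x = 0: A_x − T·cos55° = 0 → A_x = 112.742 × 0.573576 = 64.67 kN.
ΣF_y = 0: A_y + T·sin55° − 10 − 70 − 55 = 0 → A_y = 135 − 112.742 × 0.819152 = 42.65 kN.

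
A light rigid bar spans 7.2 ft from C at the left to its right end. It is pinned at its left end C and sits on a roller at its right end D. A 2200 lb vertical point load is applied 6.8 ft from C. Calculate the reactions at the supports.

C_x = 0, C_y = 122.2 lb, D_y = 2078 lb

Taking moments about C: D_y·7.2 − 2200·6.8 = 0 → D_y = 14960/7.2 = 2077.78 ≈ 2078 lb.
ΣF_y = 0: C_y + 2077.78 − 2200 = 0 → C_y = 122.2 lb.
ΣF_x = 0: no horizontal applied forces, so C_x = 0.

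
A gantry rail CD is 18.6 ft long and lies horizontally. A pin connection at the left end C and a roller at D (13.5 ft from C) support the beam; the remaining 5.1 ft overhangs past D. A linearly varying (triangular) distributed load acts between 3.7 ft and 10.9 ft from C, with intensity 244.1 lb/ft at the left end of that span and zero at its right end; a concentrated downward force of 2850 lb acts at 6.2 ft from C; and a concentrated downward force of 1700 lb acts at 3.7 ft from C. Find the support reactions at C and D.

Resultant of the triangular load: ½ × 244.1 × 7.2 = 878.76 lb, acting at 6.1 ft from C (one-third of the span from the peak).
Moments about C: D_y·13.5 − (½·244.1·7.2)·6.1 − 2850·6.2 − 1700·3.7 = 0 → D_y = 29320.436/13.5 = 2171.88 ≈ 2172 lb.
ΣF_y = 0: C_y + 2171.88 − ½·244.1·7.2 − 2850 − 1700 = 0 → C_y = 3257 lb.
ΣF_x = 0: no horizontal applied forces, so C_x = 0.

C_x = 0, C_y = 3257 lb, D_y = 2172 lb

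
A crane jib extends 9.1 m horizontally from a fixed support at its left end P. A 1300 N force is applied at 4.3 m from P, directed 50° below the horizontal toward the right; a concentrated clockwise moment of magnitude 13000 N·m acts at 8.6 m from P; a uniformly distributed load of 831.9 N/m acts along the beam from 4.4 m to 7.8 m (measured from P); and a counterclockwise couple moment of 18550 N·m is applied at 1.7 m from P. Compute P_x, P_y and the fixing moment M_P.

P_x = -835.6 N, P_y = 3824 N, M_P = 15990 N·m

Resultant of the distributed load: 831.9 × 3.4 = 2828.46 N at 6.1 m from P.
ΣF_x = 0: P_x + 1300·cos50° = 0 → P_x = -835.6 N.
ΣF_y = 0: P_y − 1300·sin50° − 831.9·3.4 = 0 → P_y = 3824 N.
ΣM about P: M_P − 1300·sin50°·4.3 − 13000 − (831.9·3.4)·6.1 + 18550 = 0 → M_P = 15990 N·m.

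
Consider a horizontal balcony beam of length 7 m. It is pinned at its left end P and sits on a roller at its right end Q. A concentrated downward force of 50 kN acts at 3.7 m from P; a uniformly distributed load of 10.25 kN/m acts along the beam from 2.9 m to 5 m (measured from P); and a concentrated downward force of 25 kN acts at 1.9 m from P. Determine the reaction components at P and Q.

P_x = 0, P_y = 51.16 kN, Q_y = 45.36 kN

Resultant of the distributed load: 10.25 × 2.1 = 21.525 kN at 3.95 m from P.
Moments about P: Q_y·7 − 50·3.7 − (10.25·2.1)·3.95 − 25·1.9 = 0 → Q_y = 317.52375/7 = 45.3605 ≈ 45.36 kN.
ΣF_y = 0: P_y + 45.3605 − 50 − 10.25·2.1 − 25 = 0 → P_y = 51.16 kN.
ΣF_x = 0: no horizontal applied forces, so P_x = 0.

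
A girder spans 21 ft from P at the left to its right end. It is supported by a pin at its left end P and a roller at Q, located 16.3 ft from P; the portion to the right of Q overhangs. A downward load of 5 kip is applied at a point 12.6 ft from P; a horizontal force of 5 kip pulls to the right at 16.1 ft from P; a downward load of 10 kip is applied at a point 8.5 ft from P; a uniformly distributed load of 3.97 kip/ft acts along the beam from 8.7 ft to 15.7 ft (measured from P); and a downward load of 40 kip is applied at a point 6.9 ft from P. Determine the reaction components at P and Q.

Resultant of the distributed load: 3.97 × 7 = 27.79 kip at 12.2 ft from P.
Moments about P: Q_y·16.3 − 5·12.6 − 10·8.5 − (3.97·7)·12.2 − 40·6.9 = 0 → Q_y = 763.038/16.3 = 46.8121 ≈ 46.81 kip.
ΣF_y = 0: P_y + 46.8121 − 5 − 10 − 3.97·7 − 40 = 0 → P_y = 35.98 kip.
ΣF_x = 0: P_x + 5 = 0 → P_x = -5.000 kip.

P_x = -5.000 kip, P_y = 35.98 kip, Q_y = 46.81 kip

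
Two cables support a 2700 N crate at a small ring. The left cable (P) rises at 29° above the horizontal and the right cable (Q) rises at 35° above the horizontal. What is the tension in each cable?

ΣF_x = 0: −T_P·cos29° + T_Q·cos35° = 0 → T_Q = 1.06771·T_P.
ΣF_y = 0: T_P·sin29° + T_Q·sin35° = 2700.
Substitute: T_P·(0.48481 + 1.06771·0.573576) = 2700 → T_P = 2460.76 ≈ 2461 N.
Then T_Q = 1.06771 × 2460.76 = 2627 N.

T_P = 2461 N, T_Q = 2627 N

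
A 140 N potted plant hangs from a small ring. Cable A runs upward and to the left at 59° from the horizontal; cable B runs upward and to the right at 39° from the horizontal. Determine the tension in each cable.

T_A = 109.9 N, T_B = 72.81 N

ΣF_x = 0: −T_A·cos59° + T_B·cos39° = 0 → T_B = 0.66273·T_A.
ΣF_y = 0: T_A·sin59° + T_B·sin39° = 140.
Substitute: T_A·(0.857167 + 0.66273·0.62932) = 140 → T_A = 109.87 ≈ 109.9 N.
Then T_B = 0.66273 × 109.87 = 72.81 N.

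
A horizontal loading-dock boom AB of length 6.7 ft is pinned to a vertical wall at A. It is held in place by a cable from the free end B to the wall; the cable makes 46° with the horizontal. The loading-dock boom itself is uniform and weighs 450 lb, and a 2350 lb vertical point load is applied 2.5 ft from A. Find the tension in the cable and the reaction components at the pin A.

T = 1532 lb, A_x = 1064 lb, A_y = 1698 lb

ΣM about A: T·sin46°·6.7 − 450·3.35 − 2350·2.5 = 0 → T = 7382.5/(6.7·0.71934) = 1531.77 ≈ 1532 lb.
ΣF_x = 0: A_x − T·cos46° = 0 → A_x = 1531.77 × 0.694658 = 1064 lb.
ΣF_y = 0: A_y + T·sin46° − 450 − 2350 = 0 → A_y = 2800 − 1531.77 × 0.71934 = 1698 lb.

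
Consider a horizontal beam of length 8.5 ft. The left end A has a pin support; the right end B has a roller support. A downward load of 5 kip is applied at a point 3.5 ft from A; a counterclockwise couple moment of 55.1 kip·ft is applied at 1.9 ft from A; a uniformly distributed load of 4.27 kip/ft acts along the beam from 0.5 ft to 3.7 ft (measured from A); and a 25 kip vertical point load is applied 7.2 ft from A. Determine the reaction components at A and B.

A_x = 0, A_y = 23.54 kip, B_y = 20.13 kip

Resultant of the distributed load: 4.27 × 3.2 = 13.664 kip at 2.1 ft from A.
Taking moments about A: B_y·8.5 − 5·3.5 + 55.1 − (4.27·3.2)·2.1 − 25·7.2 = 0 → B_y = 171.0944/8.5 = 20.1288 ≈ 20.13 kip.
ΣF_y = 0: A_y + 20.1288 − 5 − 4.27·3.2 − 25 = 0 → A_y = 23.54 kip.
ΣF_x = 0: no horizontal applied forces, so A_x = 0.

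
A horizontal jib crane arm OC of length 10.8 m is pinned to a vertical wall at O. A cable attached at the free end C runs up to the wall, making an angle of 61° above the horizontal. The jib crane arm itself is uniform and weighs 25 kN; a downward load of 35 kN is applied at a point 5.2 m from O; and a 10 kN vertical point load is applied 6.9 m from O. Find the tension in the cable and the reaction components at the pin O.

ΣM about O: T·sin61°·10.8 − 25·5.4 − 35·5.2 − 10·6.9 = 0 → T = 386/(10.8·0.87462) = 40.8643 ≈ 40.86 kN.
ΣF_x = 0: O_x − T·cos61° = 0 → O_x = 40.8643 × 0.48481 = 19.81 kN.
ΣF_y = 0: O_y + T·sin61° − 25 − 35 − 10 = 0 → O_y = 70 − 40.8643 × 0.87462 = 34.26 kN.

T = 40.86 kN, O_x = 19.81 kN, O_y = 34.26 kN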